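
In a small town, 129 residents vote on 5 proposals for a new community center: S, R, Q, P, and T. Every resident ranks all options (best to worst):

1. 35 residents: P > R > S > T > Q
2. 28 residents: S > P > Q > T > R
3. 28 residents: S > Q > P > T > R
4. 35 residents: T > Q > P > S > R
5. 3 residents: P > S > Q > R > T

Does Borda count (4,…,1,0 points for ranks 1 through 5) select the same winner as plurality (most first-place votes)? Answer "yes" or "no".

Borda — scores: S 338, R 108, Q 251, P 362, T 231. Winner: P.
Plurality — first-place votes: S 56, R 0, Q 0, P 38, T 35. Winner: S.
The two methods disagree.

no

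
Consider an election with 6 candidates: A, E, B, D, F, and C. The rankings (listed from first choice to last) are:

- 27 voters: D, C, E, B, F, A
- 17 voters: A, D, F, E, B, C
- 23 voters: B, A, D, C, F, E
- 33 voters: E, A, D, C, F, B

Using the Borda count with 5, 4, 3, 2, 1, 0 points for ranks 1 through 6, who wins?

D

A: 27·0 + 17·5 + 23·4 + 33·4 = 309
E: 27·3 + 17·2 + 23·0 + 33·5 = 280
B: 27·2 + 17·1 + 23·5 + 33·0 = 186
D: 27·5 + 17·4 + 23·3 + 33·3 = 371
F: 27·1 + 17·3 + 23·1 + 33·1 = 134
C: 27·4 + 17·0 + 23·2 + 33·2 = 220
D has the highest Borda score (371).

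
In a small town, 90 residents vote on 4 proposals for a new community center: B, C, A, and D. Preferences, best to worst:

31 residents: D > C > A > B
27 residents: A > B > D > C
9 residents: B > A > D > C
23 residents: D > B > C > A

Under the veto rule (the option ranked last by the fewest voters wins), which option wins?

Last-place votes: B 31, C 36, A 23, D 0.
D is ranked last by the fewest voters, so D wins.

D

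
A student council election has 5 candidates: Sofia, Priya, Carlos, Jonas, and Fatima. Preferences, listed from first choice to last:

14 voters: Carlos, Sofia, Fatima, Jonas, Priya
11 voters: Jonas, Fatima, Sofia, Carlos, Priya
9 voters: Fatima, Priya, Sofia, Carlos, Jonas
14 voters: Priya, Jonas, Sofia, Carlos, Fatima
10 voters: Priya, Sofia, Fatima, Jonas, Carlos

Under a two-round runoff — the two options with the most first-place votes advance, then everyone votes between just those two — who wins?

Priya

Round 1 first-place votes: Sofia 0, Priya 24, Carlos 14, Jonas 11, Fatima 9.
Priya and Carlos advance.
Runoff: Priya is preferred to Carlos by 33 voters; Carlos by 25.
Priya wins the runoff.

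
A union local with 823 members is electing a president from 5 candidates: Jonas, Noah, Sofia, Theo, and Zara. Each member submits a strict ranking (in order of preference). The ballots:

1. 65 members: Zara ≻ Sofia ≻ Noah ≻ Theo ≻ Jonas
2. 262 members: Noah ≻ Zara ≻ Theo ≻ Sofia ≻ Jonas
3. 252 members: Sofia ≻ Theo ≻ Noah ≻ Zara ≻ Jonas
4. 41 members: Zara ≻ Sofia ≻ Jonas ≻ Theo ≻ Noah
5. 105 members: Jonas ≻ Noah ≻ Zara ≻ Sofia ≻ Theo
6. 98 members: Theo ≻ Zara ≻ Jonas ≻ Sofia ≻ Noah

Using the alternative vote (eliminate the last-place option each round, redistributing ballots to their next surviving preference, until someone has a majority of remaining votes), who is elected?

Sofia

Round 1: Jonas 105, Noah 262, Sofia 252, Theo 98, Zara 106. Eliminate Theo.
Round 2: Jonas 105, Noah 262, Sofia 252, Zara 204. Eliminate Jonas.
Round 3: Noah 367, Sofia 252, Zara 204. Eliminate Zara.
Round 4: Noah 367, Sofia 456. Sofia has a majority.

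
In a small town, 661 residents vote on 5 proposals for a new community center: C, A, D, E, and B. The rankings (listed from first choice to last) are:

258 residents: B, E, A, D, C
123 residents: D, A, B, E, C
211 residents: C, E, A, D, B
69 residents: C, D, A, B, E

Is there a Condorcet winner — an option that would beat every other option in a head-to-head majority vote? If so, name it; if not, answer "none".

Checking pairwise contests:
A beats C 381–280.
E beats A 469–192.
A beats D 469–192.
B beats E 450–211.
A beats B 403–258.
Every option loses at least one head-to-head, so there is no Condorcet winner.

none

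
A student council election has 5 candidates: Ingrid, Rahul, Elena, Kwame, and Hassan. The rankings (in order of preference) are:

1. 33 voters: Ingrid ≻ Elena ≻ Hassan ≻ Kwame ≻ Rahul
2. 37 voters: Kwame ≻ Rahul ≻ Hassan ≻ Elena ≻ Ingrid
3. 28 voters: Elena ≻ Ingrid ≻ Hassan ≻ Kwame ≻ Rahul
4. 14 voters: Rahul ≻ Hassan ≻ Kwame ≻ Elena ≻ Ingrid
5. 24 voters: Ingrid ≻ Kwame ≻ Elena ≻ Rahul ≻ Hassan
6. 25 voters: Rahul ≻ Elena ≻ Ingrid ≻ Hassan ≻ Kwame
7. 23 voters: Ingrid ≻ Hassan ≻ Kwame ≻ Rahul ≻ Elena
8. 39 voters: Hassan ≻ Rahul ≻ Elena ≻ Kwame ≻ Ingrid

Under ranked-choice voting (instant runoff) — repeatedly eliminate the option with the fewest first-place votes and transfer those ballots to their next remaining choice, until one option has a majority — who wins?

Round 1: Ingrid 80, Rahul 39, Elena 28, Kwame 37, Hassan 39. Eliminate Elena.
Round 2: Ingrid 108, Rahul 39, Kwame 37, Hassan 39. Eliminate Kwame.
Round 3: Ingrid 108, Rahul 76, Hassan 39. Eliminate Hassan.
Round 4: Ingrid 108, Rahul 115. Rahul has a majority.

Rahul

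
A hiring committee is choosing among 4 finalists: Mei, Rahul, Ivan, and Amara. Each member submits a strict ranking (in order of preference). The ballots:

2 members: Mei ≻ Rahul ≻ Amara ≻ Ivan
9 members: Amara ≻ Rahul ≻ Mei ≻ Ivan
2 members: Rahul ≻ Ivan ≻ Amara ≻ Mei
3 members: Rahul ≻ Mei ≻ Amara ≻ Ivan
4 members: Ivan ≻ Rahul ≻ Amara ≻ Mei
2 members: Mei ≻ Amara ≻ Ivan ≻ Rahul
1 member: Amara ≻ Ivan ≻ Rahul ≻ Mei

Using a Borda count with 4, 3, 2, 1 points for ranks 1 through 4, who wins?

Mei: 2·4 + 9·2 + 2·1 + 3·3 + 4·1 + 2·4 + 1·1 = 50
Rahul: 2·3 + 9·3 + 2·4 + 3·4 + 4·3 + 2·1 + 1·2 = 69
Ivan: 2·1 + 9·1 + 2·3 + 3·1 + 4·4 + 2·2 + 1·3 = 43
Amara: 2·2 + 9·4 + 2·2 + 3·2 + 4·2 + 2·3 + 1·4 = 68
Rahul has the highest Borda score (69).

Rahul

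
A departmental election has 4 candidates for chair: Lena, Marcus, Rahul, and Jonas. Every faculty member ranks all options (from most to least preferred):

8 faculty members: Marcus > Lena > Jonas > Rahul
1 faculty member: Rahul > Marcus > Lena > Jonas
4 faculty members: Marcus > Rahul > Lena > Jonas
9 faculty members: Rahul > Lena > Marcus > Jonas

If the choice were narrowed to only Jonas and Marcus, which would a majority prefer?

Voters preferring Jonas to Marcus: 0; preferring Marcus to Jonas: 22.
Marcus wins the head-to-head.

Marcus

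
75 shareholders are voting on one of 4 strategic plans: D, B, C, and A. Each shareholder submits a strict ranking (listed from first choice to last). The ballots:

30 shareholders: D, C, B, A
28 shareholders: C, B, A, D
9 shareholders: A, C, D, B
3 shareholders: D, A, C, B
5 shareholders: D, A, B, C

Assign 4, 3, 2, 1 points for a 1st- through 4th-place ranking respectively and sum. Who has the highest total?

C

D: 30·4 + 28·1 + 9·2 + 3·4 + 5·4 = 198
B: 30·2 + 28·3 + 9·1 + 3·1 + 5·2 = 166
C: 30·3 + 28·4 + 9·3 + 3·2 + 5·1 = 240
A: 30·1 + 28·2 + 9·4 + 3·3 + 5·3 = 146
C has the highest Borda score (240).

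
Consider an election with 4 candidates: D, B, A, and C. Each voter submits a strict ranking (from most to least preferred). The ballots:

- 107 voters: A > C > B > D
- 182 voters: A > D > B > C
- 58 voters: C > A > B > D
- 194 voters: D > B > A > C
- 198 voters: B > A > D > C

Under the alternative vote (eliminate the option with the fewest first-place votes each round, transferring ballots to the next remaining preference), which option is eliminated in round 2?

D

Round 1: D 194, B 198, A 289, C 58. Eliminate C.
Round 2: D 194, B 198, A 347. Eliminate D.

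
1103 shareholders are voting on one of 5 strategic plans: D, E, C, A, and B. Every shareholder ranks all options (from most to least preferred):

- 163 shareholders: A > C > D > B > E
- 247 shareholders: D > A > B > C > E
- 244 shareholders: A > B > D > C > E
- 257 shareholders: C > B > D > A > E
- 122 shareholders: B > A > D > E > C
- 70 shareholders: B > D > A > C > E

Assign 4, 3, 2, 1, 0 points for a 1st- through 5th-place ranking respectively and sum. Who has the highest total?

A

D: 163·2 + 247·4 + 244·2 + 257·2 + 122·2 + 70·3 = 2770
E: 163·0 + 247·0 + 244·0 + 257·0 + 122·1 + 70·0 = 122
C: 163·3 + 247·1 + 244·1 + 257·4 + 122·0 + 70·1 = 2078
A: 163·4 + 247·3 + 244·4 + 257·1 + 122·3 + 70·2 = 3132
B: 163·1 + 247·2 + 244·3 + 257·3 + 122·4 + 70·4 = 2928
A has the highest Borda score (3132).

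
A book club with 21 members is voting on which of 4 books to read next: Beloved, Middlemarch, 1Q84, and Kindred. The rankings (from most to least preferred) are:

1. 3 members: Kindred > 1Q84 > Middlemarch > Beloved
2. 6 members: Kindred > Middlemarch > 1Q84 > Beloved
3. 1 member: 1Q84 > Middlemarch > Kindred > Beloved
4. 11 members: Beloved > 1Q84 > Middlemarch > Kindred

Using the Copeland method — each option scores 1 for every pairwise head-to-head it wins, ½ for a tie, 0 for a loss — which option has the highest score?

Beloved

Beloved: beats Middlemarch, 1Q84, and Kindred → score 3.
Middlemarch: beats Kindred; loses to Beloved and 1Q84 → score 1.
1Q84: beats Middlemarch and Kindred; loses to Beloved → score 2.
Kindred: loses to Beloved, Middlemarch, and 1Q84 → score 0.
Beloved has the best pairwise record.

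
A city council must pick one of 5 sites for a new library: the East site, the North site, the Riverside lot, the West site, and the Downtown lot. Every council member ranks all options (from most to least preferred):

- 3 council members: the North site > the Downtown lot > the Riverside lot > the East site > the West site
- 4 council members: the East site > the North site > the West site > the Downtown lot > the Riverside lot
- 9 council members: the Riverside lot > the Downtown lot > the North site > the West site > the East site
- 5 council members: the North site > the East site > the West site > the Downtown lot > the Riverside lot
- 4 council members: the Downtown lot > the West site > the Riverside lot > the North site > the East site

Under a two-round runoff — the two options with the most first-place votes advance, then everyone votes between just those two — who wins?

Round 1 first-place votes: the East site 4, the North site 8, the Riverside lot 9, the West site 0, the Downtown lot 4.
the Riverside lot and the North site advance.
Runoff: the Riverside lot is preferred to the North site by 13 voters; the North site by 12.
the Riverside lot wins the runoff.

the Riverside lot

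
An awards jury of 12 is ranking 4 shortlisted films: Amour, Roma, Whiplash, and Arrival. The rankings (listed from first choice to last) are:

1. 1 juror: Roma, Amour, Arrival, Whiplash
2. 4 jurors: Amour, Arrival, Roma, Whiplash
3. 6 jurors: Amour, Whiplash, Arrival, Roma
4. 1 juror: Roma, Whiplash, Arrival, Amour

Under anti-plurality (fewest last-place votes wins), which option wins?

Arrival

Last-place votes: Amour 1, Roma 6, Whiplash 5, Arrival 0.
Arrival is ranked last by the fewest voters, so Arrival wins.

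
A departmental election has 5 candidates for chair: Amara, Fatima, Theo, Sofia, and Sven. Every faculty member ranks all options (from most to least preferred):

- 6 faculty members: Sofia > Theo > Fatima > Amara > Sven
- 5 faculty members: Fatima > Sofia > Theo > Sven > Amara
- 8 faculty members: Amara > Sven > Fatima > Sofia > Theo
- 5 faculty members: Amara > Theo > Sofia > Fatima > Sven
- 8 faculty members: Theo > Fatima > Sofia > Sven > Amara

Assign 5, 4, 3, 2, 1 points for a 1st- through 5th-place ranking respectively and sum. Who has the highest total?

Amara: 6·2 + 5·1 + 8·5 + 5·5 + 8·1 = 90
Fatima: 6·3 + 5·5 + 8·3 + 5·2 + 8·4 = 109
Theo: 6·4 + 5·3 + 8·1 + 5·4 + 8·5 = 107
Sofia: 6·5 + 5·4 + 8·2 + 5·3 + 8·3 = 105
Sven: 6·1 + 5·2 + 8·4 + 5·1 + 8·2 = 69
Fatima has the highest Borda score (109).

Fatima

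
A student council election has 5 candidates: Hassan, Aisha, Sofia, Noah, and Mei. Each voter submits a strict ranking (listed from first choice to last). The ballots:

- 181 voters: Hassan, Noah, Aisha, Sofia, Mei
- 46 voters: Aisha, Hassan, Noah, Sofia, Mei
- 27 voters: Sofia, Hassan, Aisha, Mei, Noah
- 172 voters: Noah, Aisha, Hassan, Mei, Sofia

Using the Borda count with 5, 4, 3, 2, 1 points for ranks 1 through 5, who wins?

Hassan: 181·5 + 46·4 + 27·4 + 172·3 = 1713
Aisha: 181·3 + 46·5 + 27·3 + 172·4 = 1542
Sofia: 181·2 + 46·2 + 27·5 + 172·1 = 761
Noah: 181·4 + 46·3 + 27·1 + 172·5 = 1749
Mei: 181·1 + 46·1 + 27·2 + 172·2 = 625
Noah has the highest Borda score (1749).

Noah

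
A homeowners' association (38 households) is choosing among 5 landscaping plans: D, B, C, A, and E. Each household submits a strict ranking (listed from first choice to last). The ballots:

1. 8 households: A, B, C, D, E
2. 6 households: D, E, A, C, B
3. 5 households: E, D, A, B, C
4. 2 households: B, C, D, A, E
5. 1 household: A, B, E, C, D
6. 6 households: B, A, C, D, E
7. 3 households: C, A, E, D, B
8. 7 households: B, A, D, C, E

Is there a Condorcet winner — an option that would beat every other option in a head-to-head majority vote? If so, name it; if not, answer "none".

A vs D: 25–13 for A.
A vs B: 23–15 for A.
A vs C: 33–5 for A.
A vs E: 27–11 for A.
A beats every other option head-to-head.

A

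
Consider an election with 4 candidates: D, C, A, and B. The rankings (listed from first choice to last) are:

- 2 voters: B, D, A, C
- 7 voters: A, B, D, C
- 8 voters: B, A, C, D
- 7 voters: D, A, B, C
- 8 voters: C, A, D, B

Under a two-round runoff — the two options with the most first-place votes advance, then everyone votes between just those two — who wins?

Round 1 first-place votes: D 7, C 8, A 7, B 10.
B and C advance.
Runoff: B is preferred to C by 24 voters; C by 8.
B wins the runoff.

B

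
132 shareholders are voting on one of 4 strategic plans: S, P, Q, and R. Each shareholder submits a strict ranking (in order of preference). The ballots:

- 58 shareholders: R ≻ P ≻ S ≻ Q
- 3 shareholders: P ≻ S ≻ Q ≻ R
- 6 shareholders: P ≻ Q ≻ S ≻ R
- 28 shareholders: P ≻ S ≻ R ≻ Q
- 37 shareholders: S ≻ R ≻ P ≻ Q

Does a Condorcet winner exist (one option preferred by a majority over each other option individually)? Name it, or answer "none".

Checking pairwise contests:
P beats S 95–37.
R beats P 95–37.
S beats Q 126–6.
S beats R 74–58.
Every option loses at least one head-to-head, so there is no Condorcet winner.

none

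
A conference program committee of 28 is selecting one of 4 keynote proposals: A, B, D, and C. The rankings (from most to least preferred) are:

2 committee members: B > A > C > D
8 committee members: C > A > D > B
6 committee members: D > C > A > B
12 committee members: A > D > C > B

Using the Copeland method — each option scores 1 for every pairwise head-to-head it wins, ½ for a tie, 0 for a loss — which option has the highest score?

A: beats B and D; ties C → score 2.5.
B: loses to A, D, and C → score 0.
D: beats B and C; loses to A → score 2.
C: beats B; ties A; loses to D → score 1.5.
A has the best pairwise record.

A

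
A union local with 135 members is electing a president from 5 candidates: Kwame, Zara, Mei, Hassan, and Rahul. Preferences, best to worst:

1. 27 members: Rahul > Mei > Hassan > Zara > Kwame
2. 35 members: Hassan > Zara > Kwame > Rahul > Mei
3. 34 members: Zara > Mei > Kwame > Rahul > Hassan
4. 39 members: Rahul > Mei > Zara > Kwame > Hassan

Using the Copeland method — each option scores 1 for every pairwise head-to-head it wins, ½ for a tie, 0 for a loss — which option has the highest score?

Kwame: beats Hassan and Rahul; loses to Zara and Mei → score 2.
Zara: beats Kwame, Mei, Hassan, and Rahul → score 4.
Mei: beats Kwame and Hassan; loses to Zara and Rahul → score 2.
Hassan: loses to Kwame, Zara, Mei, and Rahul → score 0.
Rahul: beats Mei and Hassan; loses to Kwame and Zara → score 2.
Zara has the best pairwise record.

Zara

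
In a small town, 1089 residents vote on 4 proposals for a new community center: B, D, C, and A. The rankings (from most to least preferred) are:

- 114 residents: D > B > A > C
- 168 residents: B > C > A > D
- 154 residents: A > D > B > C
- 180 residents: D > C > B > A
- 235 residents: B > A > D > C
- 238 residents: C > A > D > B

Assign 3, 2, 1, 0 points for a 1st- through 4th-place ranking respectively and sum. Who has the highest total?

B: 114·2 + 168·3 + 154·1 + 180·1 + 235·3 + 238·0 = 1771
D: 114·3 + 168·0 + 154·2 + 180·3 + 235·1 + 238·1 = 1663
C: 114·0 + 168·2 + 154·0 + 180·2 + 235·0 + 238·3 = 1410
A: 114·1 + 168·1 + 154·3 + 180·0 + 235·2 + 238·2 = 1690
B has the highest Borda score (1771).

B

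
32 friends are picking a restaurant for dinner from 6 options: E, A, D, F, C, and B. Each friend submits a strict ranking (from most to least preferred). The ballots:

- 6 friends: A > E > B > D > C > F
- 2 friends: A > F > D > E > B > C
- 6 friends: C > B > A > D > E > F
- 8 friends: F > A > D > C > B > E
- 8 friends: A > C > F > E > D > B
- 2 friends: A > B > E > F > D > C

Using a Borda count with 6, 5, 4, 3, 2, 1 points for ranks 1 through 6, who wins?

E: 6·5 + 2·3 + 6·2 + 8·1 + 8·3 + 2·4 = 88
A: 6·6 + 2·6 + 6·4 + 8·5 + 8·6 + 2·6 = 172
D: 6·3 + 2·4 + 6·3 + 8·4 + 8·2 + 2·2 = 96
F: 6·1 + 2·5 + 6·1 + 8·6 + 8·4 + 2·3 = 108
C: 6·2 + 2·1 + 6·6 + 8·3 + 8·5 + 2·1 = 116
B: 6·4 + 2·2 + 6·5 + 8·2 + 8·1 + 2·5 = 92
A has the highest Borda score (172).

A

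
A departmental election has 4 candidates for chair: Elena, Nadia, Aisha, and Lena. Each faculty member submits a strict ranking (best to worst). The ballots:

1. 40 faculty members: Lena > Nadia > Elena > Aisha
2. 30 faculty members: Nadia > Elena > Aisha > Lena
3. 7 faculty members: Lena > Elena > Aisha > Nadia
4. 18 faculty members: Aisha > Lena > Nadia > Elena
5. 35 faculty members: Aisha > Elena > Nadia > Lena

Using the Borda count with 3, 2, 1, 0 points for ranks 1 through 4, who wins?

Nadia

Elena: 40·1 + 30·2 + 7·2 + 18·0 + 35·2 = 184
Nadia: 40·2 + 30·3 + 7·0 + 18·1 + 35·1 = 223
Aisha: 40·0 + 30·1 + 7·1 + 18·3 + 35·3 = 196
Lena: 40·3 + 30·0 + 7·3 + 18·2 + 35·0 = 177
Nadia has the highest Borda score (223).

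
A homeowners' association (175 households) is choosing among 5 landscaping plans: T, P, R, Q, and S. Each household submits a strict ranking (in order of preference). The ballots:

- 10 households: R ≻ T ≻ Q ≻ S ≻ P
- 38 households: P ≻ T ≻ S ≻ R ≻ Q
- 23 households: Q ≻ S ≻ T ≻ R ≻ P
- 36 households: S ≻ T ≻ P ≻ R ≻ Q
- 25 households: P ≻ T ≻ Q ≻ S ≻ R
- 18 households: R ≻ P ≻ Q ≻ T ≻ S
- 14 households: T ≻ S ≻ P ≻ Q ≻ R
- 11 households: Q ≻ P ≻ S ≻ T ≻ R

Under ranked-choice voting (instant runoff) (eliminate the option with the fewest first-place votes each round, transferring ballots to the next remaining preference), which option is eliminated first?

Round 1: T 14, P 63, R 28, Q 34, S 36. Eliminate T.

T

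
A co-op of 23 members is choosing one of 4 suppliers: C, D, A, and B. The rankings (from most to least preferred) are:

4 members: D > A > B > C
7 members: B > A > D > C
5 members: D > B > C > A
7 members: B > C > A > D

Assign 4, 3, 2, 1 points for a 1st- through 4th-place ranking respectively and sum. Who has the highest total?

B

C: 4·1 + 7·1 + 5·2 + 7·3 = 42
D: 4·4 + 7·2 + 5·4 + 7·1 = 57
A: 4·3 + 7·3 + 5·1 + 7·2 = 52
B: 4·2 + 7·4 + 5·3 + 7·4 = 79
B has the highest Borda score (79).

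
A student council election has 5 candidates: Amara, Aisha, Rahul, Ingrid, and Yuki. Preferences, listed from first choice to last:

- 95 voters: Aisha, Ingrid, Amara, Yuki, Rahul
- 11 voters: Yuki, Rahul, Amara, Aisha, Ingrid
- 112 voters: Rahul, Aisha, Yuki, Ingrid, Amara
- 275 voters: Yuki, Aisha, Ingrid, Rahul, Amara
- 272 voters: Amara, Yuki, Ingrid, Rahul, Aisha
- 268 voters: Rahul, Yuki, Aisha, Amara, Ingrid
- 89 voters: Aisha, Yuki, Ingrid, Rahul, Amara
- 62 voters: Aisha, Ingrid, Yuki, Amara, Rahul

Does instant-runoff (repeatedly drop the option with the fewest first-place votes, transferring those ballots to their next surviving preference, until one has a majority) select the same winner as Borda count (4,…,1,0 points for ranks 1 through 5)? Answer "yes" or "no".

yes

Instant-runoff — R1 Amara 272, Aisha 246, Rahul 380, Ingrid 0, Yuki 286 (Ingrid out); R2 Amara 272, Aisha 246, Rahul 380, Yuki 286 (Aisha out); R3 Amara 367, Rahul 380, Yuki 437 (Amara out); R4 Rahul 380, Yuki 804 (Yuki winner). Winner: Yuki.
Borda — scores: Amara 1630, Aisha 2692, Rahul 2189, Ingrid 1855, Yuki 3474. Winner: Yuki.
The two methods agree.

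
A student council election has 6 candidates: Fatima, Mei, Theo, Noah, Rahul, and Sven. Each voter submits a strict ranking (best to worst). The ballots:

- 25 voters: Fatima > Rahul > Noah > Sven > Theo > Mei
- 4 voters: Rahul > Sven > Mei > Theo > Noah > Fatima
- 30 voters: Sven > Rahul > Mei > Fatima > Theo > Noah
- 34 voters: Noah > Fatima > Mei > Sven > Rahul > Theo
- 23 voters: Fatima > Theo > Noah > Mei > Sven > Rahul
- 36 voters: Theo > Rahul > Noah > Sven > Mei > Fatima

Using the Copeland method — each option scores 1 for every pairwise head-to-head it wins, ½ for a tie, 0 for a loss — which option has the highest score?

Fatima

Fatima: beats Mei, Theo, Noah, Rahul, and Sven → score 5.
Mei: loses to Fatima, Theo, Noah, Rahul, and Sven → score 0.
Theo: beats Mei and Noah; loses to Fatima, Rahul, and Sven → score 2.
Noah: beats Mei and Sven; loses to Fatima, Theo, and Rahul → score 2.
Rahul: beats Mei, Theo, and Noah; loses to Fatima and Sven → score 3.
Sven: beats Mei, Theo, and Rahul; loses to Fatima and Noah → score 3.
Fatima has the best pairwise record.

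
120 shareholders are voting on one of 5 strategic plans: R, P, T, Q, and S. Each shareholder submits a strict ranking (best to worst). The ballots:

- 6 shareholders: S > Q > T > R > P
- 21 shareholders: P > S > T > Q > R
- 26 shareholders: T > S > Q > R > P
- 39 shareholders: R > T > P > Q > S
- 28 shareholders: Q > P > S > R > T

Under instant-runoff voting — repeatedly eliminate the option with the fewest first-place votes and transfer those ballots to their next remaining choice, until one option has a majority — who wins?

R

Round 1: R 39, P 21, T 26, Q 28, S 6. Eliminate S.
Round 2: R 39, P 21, T 26, Q 34. Eliminate P.
Round 3: R 39, T 47, Q 34. Eliminate Q.
Round 4: R 67, T 53. R has a majority.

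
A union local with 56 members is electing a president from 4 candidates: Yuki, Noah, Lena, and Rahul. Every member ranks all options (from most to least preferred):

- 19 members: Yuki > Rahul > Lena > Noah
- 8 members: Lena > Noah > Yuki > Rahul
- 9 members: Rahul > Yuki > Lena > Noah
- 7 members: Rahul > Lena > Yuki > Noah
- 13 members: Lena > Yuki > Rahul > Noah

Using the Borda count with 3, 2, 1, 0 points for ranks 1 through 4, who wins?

Yuki: 19·3 + 8·1 + 9·2 + 7·1 + 13·2 = 116
Noah: 19·0 + 8·2 + 9·0 + 7·0 + 13·0 = 16
Lena: 19·1 + 8·3 + 9·1 + 7·2 + 13·3 = 105
Rahul: 19·2 + 8·0 + 9·3 + 7·3 + 13·1 = 99
Yuki has the highest Borda score (116).

Yuki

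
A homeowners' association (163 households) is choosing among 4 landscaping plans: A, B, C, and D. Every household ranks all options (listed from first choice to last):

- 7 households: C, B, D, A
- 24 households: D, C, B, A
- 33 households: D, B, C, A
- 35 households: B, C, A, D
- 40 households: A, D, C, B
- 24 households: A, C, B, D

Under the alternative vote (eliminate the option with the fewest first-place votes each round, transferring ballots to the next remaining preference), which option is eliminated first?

Round 1: A 64, B 35, C 7, D 57. Eliminate C.

C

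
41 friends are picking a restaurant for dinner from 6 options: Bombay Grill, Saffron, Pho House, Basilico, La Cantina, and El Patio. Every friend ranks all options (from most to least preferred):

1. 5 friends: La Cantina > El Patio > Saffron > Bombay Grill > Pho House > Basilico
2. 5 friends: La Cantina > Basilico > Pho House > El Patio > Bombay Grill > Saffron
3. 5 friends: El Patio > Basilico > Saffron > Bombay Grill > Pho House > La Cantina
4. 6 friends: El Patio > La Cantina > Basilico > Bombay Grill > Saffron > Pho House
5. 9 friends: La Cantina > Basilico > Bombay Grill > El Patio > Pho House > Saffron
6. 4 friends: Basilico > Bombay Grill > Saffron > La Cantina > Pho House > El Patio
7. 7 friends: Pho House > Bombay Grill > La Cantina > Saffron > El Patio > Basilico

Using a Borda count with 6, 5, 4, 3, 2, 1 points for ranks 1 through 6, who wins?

Bombay Grill: 5·3 + 5·2 + 5·3 + 6·3 + 9·4 + 4·5 + 7·5 = 149
Saffron: 5·4 + 5·1 + 5·4 + 6·2 + 9·1 + 4·4 + 7·3 = 103
Pho House: 5·2 + 5·4 + 5·2 + 6·1 + 9·2 + 4·2 + 7·6 = 114
Basilico: 5·1 + 5·5 + 5·5 + 6·4 + 9·5 + 4·6 + 7·1 = 155
La Cantina: 5·6 + 5·6 + 5·1 + 6·5 + 9·6 + 4·3 + 7·4 = 189
El Patio: 5·5 + 5·3 + 5·6 + 6·6 + 9·3 + 4·1 + 7·2 = 151
La Cantina has the highest Borda score (189).

La Cantina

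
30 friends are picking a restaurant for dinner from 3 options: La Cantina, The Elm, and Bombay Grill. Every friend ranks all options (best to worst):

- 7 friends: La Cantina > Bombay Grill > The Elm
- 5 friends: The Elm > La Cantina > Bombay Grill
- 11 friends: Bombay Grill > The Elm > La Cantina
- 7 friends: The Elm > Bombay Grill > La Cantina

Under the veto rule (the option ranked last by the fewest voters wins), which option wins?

Bombay Grill

Last-place votes: La Cantina 18, The Elm 7, Bombay Grill 5.
Bombay Grill is ranked last by the fewest voters, so Bombay Grill wins.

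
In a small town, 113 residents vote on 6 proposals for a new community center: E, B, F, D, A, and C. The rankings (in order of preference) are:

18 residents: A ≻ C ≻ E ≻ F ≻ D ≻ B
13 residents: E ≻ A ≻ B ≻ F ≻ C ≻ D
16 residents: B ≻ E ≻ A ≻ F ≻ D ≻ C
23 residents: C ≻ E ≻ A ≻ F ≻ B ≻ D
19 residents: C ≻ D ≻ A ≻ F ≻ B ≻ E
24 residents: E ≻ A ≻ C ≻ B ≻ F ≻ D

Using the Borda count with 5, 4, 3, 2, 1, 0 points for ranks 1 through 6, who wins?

E: 18·3 + 13·5 + 16·4 + 23·4 + 19·0 + 24·5 = 395
B: 18·0 + 13·3 + 16·5 + 23·1 + 19·1 + 24·2 = 209
F: 18·2 + 13·2 + 16·2 + 23·2 + 19·2 + 24·1 = 202
D: 18·1 + 13·0 + 16·1 + 23·0 + 19·4 + 24·0 = 110
A: 18·5 + 13·4 + 16·3 + 23·3 + 19·3 + 24·4 = 412
C: 18·4 + 13·1 + 16·0 + 23·5 + 19·5 + 24·3 = 367
A has the highest Borda score (412).

A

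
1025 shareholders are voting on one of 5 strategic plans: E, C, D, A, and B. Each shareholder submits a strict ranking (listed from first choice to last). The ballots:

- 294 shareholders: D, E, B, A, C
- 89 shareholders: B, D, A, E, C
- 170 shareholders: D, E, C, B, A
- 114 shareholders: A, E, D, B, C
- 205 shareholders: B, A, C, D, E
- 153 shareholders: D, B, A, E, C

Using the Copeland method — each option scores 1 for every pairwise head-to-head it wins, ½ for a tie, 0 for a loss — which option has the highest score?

E: beats C and B; loses to D and A → score 2.
C: loses to E, D, A, and B → score 0.
D: beats E, C, A, and B → score 4.
A: beats E and C; loses to D and B → score 2.
B: beats C and A; loses to E and D → score 2.
D has the best pairwise record.

D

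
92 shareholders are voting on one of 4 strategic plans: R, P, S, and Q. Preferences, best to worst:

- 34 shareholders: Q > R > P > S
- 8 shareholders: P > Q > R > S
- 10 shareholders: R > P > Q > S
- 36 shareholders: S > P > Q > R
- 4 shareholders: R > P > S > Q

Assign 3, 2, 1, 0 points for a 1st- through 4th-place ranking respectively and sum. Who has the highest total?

R: 34·2 + 8·1 + 10·3 + 36·0 + 4·3 = 118
P: 34·1 + 8·3 + 10·2 + 36·2 + 4·2 = 158
S: 34·0 + 8·0 + 10·0 + 36·3 + 4·1 = 112
Q: 34·3 + 8·2 + 10·1 + 36·1 + 4·0 = 164
Q has the highest Borda score (164).

Q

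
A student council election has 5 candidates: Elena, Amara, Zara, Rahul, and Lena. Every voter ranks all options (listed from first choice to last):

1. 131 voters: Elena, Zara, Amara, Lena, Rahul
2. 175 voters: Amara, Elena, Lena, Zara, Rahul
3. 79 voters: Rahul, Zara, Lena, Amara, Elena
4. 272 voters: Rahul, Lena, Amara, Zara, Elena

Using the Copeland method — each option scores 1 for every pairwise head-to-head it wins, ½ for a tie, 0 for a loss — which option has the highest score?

Rahul

Elena: loses to Amara, Zara, Rahul, and Lena → score 0.
Amara: beats Elena and Zara; loses to Rahul and Lena → score 2.
Zara: beats Elena; loses to Amara, Rahul, and Lena → score 1.
Rahul: beats Elena, Amara, Zara, and Lena → score 4.
Lena: beats Elena, Amara, and Zara; loses to Rahul → score 3.
Rahul has the best pairwise record.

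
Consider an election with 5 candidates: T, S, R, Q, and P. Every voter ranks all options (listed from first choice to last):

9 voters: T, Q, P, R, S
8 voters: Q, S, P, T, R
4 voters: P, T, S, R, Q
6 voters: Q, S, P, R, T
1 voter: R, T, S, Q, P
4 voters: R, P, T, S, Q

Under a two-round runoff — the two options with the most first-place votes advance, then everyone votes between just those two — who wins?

Round 1 first-place votes: T 9, S 0, R 5, Q 14, P 4.
Q and T advance.
Runoff: Q is preferred to T by 14 voters; T by 18.
T wins the runoff.

T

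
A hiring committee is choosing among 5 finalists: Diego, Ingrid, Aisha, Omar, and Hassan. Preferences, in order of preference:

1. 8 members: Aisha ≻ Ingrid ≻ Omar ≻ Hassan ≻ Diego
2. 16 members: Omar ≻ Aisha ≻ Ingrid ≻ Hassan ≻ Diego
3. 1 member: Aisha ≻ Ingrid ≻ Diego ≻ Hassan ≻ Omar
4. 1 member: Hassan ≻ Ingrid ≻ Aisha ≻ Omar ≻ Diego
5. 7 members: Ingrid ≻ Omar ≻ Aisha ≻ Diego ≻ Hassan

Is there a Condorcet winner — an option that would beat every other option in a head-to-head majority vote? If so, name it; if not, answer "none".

Checking pairwise contests:
Ingrid beats Diego 33–0.
Aisha beats Ingrid 25–8.
Omar beats Aisha 23–10.
Ingrid beats Omar 17–16.
Ingrid beats Hassan 32–1.
Every option loses at least one head-to-head, so there is no Condorcet winner.

none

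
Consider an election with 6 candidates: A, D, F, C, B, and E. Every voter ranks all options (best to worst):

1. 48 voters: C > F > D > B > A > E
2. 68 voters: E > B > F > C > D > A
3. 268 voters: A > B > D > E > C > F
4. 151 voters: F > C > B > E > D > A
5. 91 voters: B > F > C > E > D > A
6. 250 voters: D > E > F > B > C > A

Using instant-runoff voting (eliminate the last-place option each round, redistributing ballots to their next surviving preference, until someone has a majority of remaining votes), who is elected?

F

Round 1: A 268, D 250, F 151, C 48, B 91, E 68. Eliminate C.
Round 2: A 268, D 250, F 199, B 91, E 68. Eliminate E.
Round 3: A 268, D 250, F 199, B 159. Eliminate B.
Round 4: A 268, D 250, F 358. Eliminate D.
Round 5: A 268, F 608. F has a majority.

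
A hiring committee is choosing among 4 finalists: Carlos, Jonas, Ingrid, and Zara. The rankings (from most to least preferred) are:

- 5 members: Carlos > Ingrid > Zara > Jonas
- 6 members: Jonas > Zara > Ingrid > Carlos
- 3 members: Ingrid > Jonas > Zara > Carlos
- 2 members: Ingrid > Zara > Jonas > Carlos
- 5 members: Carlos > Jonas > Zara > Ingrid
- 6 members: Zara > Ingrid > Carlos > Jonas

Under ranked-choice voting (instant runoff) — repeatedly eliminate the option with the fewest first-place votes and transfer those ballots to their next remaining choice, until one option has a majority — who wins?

Carlos

Round 1: Carlos 10, Jonas 6, Ingrid 5, Zara 6. Eliminate Ingrid.
Round 2: Carlos 10, Jonas 9, Zara 8. Eliminate Zara.
Round 3: Carlos 16, Jonas 11. Carlos has a majority.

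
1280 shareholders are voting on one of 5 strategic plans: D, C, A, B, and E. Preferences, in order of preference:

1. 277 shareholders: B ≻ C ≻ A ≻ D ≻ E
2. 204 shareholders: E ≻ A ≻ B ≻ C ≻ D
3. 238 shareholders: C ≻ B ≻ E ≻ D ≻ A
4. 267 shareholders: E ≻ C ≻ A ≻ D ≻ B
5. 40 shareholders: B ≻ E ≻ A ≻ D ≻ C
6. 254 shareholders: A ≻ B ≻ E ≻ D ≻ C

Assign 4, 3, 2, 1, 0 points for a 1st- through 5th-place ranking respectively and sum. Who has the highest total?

B

D: 277·1 + 204·0 + 238·1 + 267·1 + 40·1 + 254·1 = 1076
C: 277·3 + 204·1 + 238·4 + 267·3 + 40·0 + 254·0 = 2788
A: 277·2 + 204·3 + 238·0 + 267·2 + 40·2 + 254·4 = 2796
B: 277·4 + 204·2 + 238·3 + 267·0 + 40·4 + 254·3 = 3152
E: 277·0 + 204·4 + 238·2 + 267·4 + 40·3 + 254·2 = 2988
B has the highest Borda score (3152).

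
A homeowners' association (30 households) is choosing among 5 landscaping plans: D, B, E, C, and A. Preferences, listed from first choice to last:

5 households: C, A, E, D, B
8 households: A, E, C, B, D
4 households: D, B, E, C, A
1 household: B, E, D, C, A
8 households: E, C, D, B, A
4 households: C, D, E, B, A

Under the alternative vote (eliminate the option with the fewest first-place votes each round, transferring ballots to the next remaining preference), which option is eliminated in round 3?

A

Round 1: D 4, B 1, E 8, C 9, A 8. Eliminate B.
Round 2: D 4, E 9, C 9, A 8. Eliminate D.
Round 3: E 13, C 9, A 8. Eliminate A.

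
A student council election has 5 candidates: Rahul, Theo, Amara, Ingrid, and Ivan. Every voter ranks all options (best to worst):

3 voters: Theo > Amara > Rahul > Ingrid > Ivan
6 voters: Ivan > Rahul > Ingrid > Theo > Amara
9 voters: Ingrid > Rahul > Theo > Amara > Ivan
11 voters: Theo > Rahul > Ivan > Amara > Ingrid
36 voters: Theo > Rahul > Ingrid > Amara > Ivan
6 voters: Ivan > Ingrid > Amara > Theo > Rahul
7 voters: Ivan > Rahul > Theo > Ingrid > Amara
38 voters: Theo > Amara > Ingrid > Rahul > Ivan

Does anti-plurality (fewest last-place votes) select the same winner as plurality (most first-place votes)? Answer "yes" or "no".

Anti-plurality — last-place votes: Rahul 6, Theo 0, Amara 13, Ingrid 11, Ivan 86. Winner: Theo.
Plurality — first-place votes: Rahul 0, Theo 88, Amara 0, Ingrid 9, Ivan 19. Winner: Theo.
The two methods agree.

yes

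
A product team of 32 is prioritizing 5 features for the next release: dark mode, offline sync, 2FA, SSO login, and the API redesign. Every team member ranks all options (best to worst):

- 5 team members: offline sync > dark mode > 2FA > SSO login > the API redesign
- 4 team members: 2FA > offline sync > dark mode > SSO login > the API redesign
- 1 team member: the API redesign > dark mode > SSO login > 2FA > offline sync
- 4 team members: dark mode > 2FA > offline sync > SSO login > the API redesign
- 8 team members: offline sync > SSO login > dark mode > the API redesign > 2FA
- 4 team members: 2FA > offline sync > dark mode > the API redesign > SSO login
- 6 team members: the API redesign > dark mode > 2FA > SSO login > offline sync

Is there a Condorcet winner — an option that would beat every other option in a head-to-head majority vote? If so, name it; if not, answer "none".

none

Checking pairwise contests:
offline sync beats dark mode 21–11.
2FA beats offline sync 19–13.
dark mode beats 2FA 24–8.
dark mode beats SSO login 24–8.
dark mode beats the API redesign 25–7.
Every option loses at least one head-to-head, so there is no Condorcet winner.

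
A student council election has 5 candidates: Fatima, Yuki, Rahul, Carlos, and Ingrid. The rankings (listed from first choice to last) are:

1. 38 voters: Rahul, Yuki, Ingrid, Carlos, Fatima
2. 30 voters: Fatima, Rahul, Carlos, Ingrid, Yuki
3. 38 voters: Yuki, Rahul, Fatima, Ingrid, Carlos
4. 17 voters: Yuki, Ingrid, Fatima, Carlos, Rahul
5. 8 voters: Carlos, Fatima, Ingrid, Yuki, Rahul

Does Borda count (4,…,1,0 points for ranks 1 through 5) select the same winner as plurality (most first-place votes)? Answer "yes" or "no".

no

Borda — scores: Fatima 254, Yuki 342, Rahul 356, Carlos 147, Ingrid 211. Winner: Rahul.
Plurality — first-place votes: Fatima 30, Yuki 55, Rahul 38, Carlos 8, Ingrid 0. Winner: Yuki.
The two methods disagree.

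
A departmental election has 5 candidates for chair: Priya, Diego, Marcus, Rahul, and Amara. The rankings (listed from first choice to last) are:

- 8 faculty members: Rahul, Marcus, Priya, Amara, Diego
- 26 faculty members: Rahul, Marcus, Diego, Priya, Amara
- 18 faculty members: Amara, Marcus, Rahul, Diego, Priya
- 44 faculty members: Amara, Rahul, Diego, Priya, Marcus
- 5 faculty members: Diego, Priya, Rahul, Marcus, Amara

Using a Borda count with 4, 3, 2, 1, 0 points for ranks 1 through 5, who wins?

Rahul

Priya: 8·2 + 26·1 + 18·0 + 44·1 + 5·3 = 101
Diego: 8·0 + 26·2 + 18·1 + 44·2 + 5·4 = 178
Marcus: 8·3 + 26·3 + 18·3 + 44·0 + 5·1 = 161
Rahul: 8·4 + 26·4 + 18·2 + 44·3 + 5·2 = 314
Amara: 8·1 + 26·0 + 18·4 + 44·4 + 5·0 = 256
Rahul has the highest Borda score (314).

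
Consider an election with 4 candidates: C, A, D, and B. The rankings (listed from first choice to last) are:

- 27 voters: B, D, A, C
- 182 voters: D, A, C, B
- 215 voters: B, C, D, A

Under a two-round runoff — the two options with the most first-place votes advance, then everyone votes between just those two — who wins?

B

Round 1 first-place votes: C 0, A 0, D 182, B 242.
B and D advance.
Runoff: B is preferred to D by 242 voters; D by 182.
B wins the runoff.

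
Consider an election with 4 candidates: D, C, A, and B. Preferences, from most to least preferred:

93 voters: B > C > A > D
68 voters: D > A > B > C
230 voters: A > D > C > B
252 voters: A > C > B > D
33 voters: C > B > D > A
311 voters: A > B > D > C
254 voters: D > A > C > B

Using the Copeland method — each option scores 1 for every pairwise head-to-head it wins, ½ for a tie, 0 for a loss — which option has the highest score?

A

D: beats C; loses to A and B → score 1.
C: beats B; loses to D and A → score 1.
A: beats D, C, and B → score 3.
B: beats D; loses to C and A → score 1.
A has the best pairwise record.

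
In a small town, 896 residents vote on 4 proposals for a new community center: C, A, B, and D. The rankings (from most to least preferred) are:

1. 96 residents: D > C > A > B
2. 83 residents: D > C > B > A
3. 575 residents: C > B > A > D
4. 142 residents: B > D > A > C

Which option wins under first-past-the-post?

First-place votes: C 575, A 0, B 142, D 179.
C has the most first-place votes.

C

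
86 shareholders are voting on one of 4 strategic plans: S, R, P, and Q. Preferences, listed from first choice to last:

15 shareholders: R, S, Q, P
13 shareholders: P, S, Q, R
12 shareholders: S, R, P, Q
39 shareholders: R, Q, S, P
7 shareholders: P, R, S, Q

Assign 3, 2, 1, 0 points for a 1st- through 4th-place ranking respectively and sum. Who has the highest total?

S: 15·2 + 13·2 + 12·3 + 39·1 + 7·1 = 138
R: 15·3 + 13·0 + 12·2 + 39·3 + 7·2 = 200
P: 15·0 + 13·3 + 12·1 + 39·0 + 7·3 = 72
Q: 15·1 + 13·1 + 12·0 + 39·2 + 7·0 = 106
R has the highest Borda score (200).

R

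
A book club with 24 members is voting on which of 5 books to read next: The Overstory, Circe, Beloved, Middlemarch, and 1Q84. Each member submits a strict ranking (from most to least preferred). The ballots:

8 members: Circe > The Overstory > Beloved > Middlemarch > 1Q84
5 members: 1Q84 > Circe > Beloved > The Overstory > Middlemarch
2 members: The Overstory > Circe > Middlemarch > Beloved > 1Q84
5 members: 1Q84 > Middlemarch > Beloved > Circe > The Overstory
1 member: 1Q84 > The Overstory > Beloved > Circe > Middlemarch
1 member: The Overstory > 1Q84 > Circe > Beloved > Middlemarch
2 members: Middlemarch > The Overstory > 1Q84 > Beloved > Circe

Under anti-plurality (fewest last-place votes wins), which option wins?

Last-place votes: The Overstory 5, Circe 2, Beloved 0, Middlemarch 7, 1Q84 10.
Beloved is ranked last by the fewest voters, so Beloved wins.

Beloved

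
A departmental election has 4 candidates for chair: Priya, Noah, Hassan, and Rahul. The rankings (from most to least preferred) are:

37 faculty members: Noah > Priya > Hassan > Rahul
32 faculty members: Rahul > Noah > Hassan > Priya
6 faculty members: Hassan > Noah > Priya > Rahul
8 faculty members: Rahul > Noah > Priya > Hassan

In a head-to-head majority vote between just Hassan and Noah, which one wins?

Noah

Voters preferring Hassan to Noah: 6; preferring Noah to Hassan: 77.
Noah wins the head-to-head.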